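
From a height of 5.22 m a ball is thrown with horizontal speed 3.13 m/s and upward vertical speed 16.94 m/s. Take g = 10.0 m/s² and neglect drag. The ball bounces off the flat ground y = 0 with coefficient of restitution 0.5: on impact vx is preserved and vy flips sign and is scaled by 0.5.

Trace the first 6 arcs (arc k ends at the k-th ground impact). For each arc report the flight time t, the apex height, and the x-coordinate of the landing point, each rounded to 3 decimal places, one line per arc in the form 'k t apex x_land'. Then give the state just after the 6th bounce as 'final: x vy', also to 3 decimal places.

1 3.672 19.568 11.494
2 1.978 4.892 17.686
3 0.989 1.223 20.782
4 0.495 0.306 22.330
5 0.247 0.076 23.104
6 0.124 0.019 23.491
final: 23.491 0.309

Arc 1: start y=5.220, vy=16.940 → t=3.672, apex=19.568, x_land=11.494, impact vy=-19.783
  bounce: vy ← 0.5·19.783 = 9.891
Arc 2: start y=0.000, vy=9.891 → t=1.978, apex=4.892, x_land=17.686, impact vy=-9.891
  bounce: vy ← 0.5·9.891 = 4.946
Arc 3: start y=0.000, vy=4.946 → t=0.989, apex=1.223, x_land=20.782, impact vy=-4.946
  bounce: vy ← 0.5·4.946 = 2.473
Arc 4: start y=0.000, vy=2.473 → t=0.495, apex=0.306, x_land=22.330, impact vy=-2.473
  bounce: vy ← 0.5·2.473 = 1.236
Arc 5: start y=0.000, vy=1.236 → t=0.247, apex=0.076, x_land=23.104, impact vy=-1.236
  bounce: vy ← 0.5·1.236 = 0.618
Arc 6: start y=0.000, vy=0.618 → t=0.124, apex=0.019, x_land=23.491, impact vy=-0.618
  bounce: vy ← 0.5·0.618 = 0.309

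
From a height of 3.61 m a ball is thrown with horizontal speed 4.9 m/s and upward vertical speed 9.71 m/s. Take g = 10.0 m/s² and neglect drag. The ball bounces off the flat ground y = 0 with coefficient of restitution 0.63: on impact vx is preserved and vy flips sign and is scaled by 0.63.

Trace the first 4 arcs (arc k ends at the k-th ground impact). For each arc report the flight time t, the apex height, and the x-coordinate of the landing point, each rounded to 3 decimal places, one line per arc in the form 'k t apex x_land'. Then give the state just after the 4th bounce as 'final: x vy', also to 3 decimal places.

Arc 1: start y=3.610, vy=9.710 → t=2.261, apex=8.324, x_land=11.080, impact vy=-12.903
  bounce: vy ← 0.63·12.903 = 8.129
Arc 2: start y=0.000, vy=8.129 → t=1.626, apex=3.304, x_land=19.047, impact vy=-8.129
  bounce: vy ← 0.63·8.129 = 5.121
Arc 3: start y=0.000, vy=5.121 → t=1.024, apex=1.311, x_land=24.065, impact vy=-5.121
  bounce: vy ← 0.63·5.121 = 3.226
Arc 4: start y=0.000, vy=3.226 → t=0.645, apex=0.520, x_land=27.227, impact vy=-3.226
  bounce: vy ← 0.63·3.226 = 2.033

1 2.261 8.324 11.080
2 1.626 3.304 19.047
3 1.024 1.311 24.065
4 0.645 0.520 27.227
final: 27.227 2.033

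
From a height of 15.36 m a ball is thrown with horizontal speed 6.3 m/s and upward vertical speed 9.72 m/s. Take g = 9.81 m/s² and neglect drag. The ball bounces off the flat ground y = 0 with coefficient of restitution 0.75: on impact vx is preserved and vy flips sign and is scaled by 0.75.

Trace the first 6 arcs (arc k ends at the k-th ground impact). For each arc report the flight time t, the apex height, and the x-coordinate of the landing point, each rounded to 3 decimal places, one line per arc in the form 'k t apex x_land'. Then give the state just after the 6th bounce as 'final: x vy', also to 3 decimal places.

1 3.019 20.175 19.019
2 3.042 11.349 38.185
3 2.282 6.384 52.559
4 1.711 3.591 63.340
5 1.283 2.020 71.425
6 0.963 1.136 77.490
final: 77.490 3.541

Arc 1: start y=15.360, vy=9.720 → t=3.019, apex=20.175, x_land=19.019, impact vy=-19.896
  bounce: vy ← 0.75·19.896 = 14.922
Arc 2: start y=0.000, vy=14.922 → t=3.042, apex=11.349, x_land=38.185, impact vy=-14.922
  bounce: vy ← 0.75·14.922 = 11.191
Arc 3: start y=0.000, vy=11.191 → t=2.282, apex=6.384, x_land=52.559, impact vy=-11.191
  bounce: vy ← 0.75·11.191 = 8.394
Arc 4: start y=0.000, vy=8.394 → t=1.711, apex=3.591, x_land=63.340, impact vy=-8.394
  bounce: vy ← 0.75·8.394 = 6.295
Arc 5: start y=0.000, vy=6.295 → t=1.283, apex=2.020, x_land=71.425, impact vy=-6.295
  bounce: vy ← 0.75·6.295 = 4.721
Arc 6: start y=0.000, vy=4.721 → t=0.963, apex=1.136, x_land=77.490, impact vy=-4.721
  bounce: vy ← 0.75·4.721 = 3.541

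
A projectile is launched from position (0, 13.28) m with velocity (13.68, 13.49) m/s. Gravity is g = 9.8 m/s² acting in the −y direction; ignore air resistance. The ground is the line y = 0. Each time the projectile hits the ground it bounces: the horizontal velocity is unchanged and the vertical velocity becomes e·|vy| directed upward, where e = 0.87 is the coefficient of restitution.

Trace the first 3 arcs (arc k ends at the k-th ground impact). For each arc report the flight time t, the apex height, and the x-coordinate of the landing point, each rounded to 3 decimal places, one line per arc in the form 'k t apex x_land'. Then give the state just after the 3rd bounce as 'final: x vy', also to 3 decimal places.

Arc 1: start y=13.280, vy=13.490 → t=3.522, apex=22.565, x_land=48.187, impact vy=-21.030
  bounce: vy ← 0.87·21.030 = 18.296
Arc 2: start y=0.000, vy=18.296 → t=3.734, apex=17.079, x_land=99.267, impact vy=-18.296
  bounce: vy ← 0.87·18.296 = 15.918
Arc 3: start y=0.000, vy=15.918 → t=3.249, apex=12.927, x_land=143.707, impact vy=-15.918
  bounce: vy ← 0.87·15.918 = 13.848

1 3.522 22.565 48.187
2 3.734 17.079 99.267
3 3.249 12.927 143.707
final: 143.707 13.848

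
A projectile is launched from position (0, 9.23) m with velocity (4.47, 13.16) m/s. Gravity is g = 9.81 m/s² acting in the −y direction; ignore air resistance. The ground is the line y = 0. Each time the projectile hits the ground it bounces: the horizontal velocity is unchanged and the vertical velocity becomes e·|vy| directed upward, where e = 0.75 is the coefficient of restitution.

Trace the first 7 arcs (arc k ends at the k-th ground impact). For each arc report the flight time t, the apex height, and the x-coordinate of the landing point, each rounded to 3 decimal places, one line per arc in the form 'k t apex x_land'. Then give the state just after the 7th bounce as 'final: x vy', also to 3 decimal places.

Arc 1: start y=9.230, vy=13.160 → t=3.260, apex=18.057, x_land=14.573, impact vy=-18.822
  bounce: vy ← 0.75·18.822 = 14.117
Arc 2: start y=0.000, vy=14.117 → t=2.878, apex=10.157, x_land=27.438, impact vy=-14.117
  bounce: vy ← 0.75·14.117 = 10.588
Arc 3: start y=0.000, vy=10.588 → t=2.159, apex=5.713, x_land=37.086, impact vy=-10.588
  bounce: vy ← 0.75·10.588 = 7.941
Arc 4: start y=0.000, vy=7.941 → t=1.619, apex=3.214, x_land=44.323, impact vy=-7.941
  bounce: vy ← 0.75·7.941 = 5.955
Arc 5: start y=0.000, vy=5.955 → t=1.214, apex=1.808, x_land=49.750, impact vy=-5.955
  bounce: vy ← 0.75·5.955 = 4.467
Arc 6: start y=0.000, vy=4.467 → t=0.911, apex=1.017, x_land=53.821, impact vy=-4.467
  bounce: vy ← 0.75·4.467 = 3.350
Arc 7: start y=0.000, vy=3.350 → t=0.683, apex=0.572, x_land=56.873, impact vy=-3.350
  bounce: vy ← 0.75·3.350 = 2.512

1 3.260 18.057 14.573
2 2.878 10.157 27.438
3 2.159 5.713 37.086
4 1.619 3.214 44.323
5 1.214 1.808 49.750
6 0.911 1.017 53.821
7 0.683 0.572 56.873
final: 56.873 2.512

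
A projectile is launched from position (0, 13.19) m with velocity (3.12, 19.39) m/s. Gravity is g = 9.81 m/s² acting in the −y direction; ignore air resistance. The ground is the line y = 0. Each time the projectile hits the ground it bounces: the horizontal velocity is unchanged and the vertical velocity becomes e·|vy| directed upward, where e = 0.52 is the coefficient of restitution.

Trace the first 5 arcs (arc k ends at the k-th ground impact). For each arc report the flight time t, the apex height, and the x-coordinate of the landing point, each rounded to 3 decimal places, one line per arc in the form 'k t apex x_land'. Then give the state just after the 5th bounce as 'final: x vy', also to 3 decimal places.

Arc 1: start y=13.190, vy=19.390 → t=4.545, apex=32.353, x_land=14.180, impact vy=-25.194
  bounce: vy ← 0.52·25.194 = 13.101
Arc 2: start y=0.000, vy=13.101 → t=2.671, apex=8.748, x_land=22.513, impact vy=-13.101
  bounce: vy ← 0.52·13.101 = 6.813
Arc 3: start y=0.000, vy=6.813 → t=1.389, apex=2.366, x_land=26.847, impact vy=-6.813
  bounce: vy ← 0.52·6.813 = 3.543
Arc 4: start y=0.000, vy=3.543 → t=0.722, apex=0.640, x_land=29.100, impact vy=-3.543
  bounce: vy ← 0.52·3.543 = 1.842
Arc 5: start y=0.000, vy=1.842 → t=0.376, apex=0.173, x_land=30.272, impact vy=-1.842
  bounce: vy ← 0.52·1.842 = 0.958

1 4.545 32.353 14.180
2 2.671 8.748 22.513
3 1.389 2.366 26.847
4 0.722 0.640 29.100
5 0.376 0.173 30.272
final: 30.272 0.958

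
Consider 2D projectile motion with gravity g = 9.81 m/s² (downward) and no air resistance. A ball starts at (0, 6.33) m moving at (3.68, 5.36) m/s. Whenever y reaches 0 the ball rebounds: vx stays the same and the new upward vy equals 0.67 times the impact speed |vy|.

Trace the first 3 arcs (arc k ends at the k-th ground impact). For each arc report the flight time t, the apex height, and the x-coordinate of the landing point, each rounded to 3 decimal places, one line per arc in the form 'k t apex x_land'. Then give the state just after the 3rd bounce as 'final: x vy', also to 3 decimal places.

1 1.807 7.794 6.650
2 1.689 3.499 12.866
3 1.132 1.571 17.031
final: 17.031 3.719

Arc 1: start y=6.330, vy=5.360 → t=1.807, apex=7.794, x_land=6.650, impact vy=-12.366
  bounce: vy ← 0.67·12.366 = 8.285
Arc 2: start y=0.000, vy=8.285 → t=1.689, apex=3.499, x_land=12.866, impact vy=-8.285
  bounce: vy ← 0.67·8.285 = 5.551
Arc 3: start y=0.000, vy=5.551 → t=1.132, apex=1.571, x_land=17.031, impact vy=-5.551
  bounce: vy ← 0.67·5.551 = 3.719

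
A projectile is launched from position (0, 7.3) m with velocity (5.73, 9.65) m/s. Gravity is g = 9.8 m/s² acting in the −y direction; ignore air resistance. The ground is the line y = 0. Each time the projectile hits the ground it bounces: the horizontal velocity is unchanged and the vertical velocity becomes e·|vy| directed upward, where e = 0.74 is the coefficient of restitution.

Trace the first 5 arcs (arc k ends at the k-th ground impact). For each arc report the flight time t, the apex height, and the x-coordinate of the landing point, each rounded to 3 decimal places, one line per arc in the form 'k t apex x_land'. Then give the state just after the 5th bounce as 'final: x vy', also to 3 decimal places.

1 2.553 12.051 14.628
2 2.321 6.599 27.928
3 1.718 3.614 37.769
4 1.271 1.979 45.052
5 0.941 1.084 50.441
final: 50.441 3.410

Arc 1: start y=7.300, vy=9.650 → t=2.553, apex=12.051, x_land=14.628, impact vy=-15.369
  bounce: vy ← 0.74·15.369 = 11.373
Arc 2: start y=0.000, vy=11.373 → t=2.321, apex=6.599, x_land=27.928, impact vy=-11.373
  bounce: vy ← 0.74·11.373 = 8.416
Arc 3: start y=0.000, vy=8.416 → t=1.718, apex=3.614, x_land=37.769, impact vy=-8.416
  bounce: vy ← 0.74·8.416 = 6.228
Arc 4: start y=0.000, vy=6.228 → t=1.271, apex=1.979, x_land=45.052, impact vy=-6.228
  bounce: vy ← 0.74·6.228 = 4.609
Arc 5: start y=0.000, vy=4.609 → t=0.941, apex=1.084, x_land=50.441, impact vy=-4.609
  bounce: vy ← 0.74·4.609 = 3.410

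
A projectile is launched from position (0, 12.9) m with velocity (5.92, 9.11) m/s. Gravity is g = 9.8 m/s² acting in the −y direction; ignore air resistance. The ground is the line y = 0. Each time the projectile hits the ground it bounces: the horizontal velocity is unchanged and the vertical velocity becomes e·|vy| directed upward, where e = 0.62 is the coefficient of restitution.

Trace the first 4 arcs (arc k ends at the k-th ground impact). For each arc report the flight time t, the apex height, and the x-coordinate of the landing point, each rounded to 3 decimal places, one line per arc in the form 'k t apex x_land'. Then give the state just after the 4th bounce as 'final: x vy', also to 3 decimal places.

1 2.800 17.134 16.573
2 2.319 6.586 30.301
3 1.438 2.532 38.811
4 0.891 0.973 44.088
final: 44.088 2.708

Arc 1: start y=12.900, vy=9.110 → t=2.800, apex=17.134, x_land=16.573, impact vy=-18.326
  bounce: vy ← 0.62·18.326 = 11.362
Arc 2: start y=0.000, vy=11.362 → t=2.319, apex=6.586, x_land=30.301, impact vy=-11.362
  bounce: vy ← 0.62·11.362 = 7.044
Arc 3: start y=0.000, vy=7.044 → t=1.438, apex=2.532, x_land=38.811, impact vy=-7.044
  bounce: vy ← 0.62·7.044 = 4.368
Arc 4: start y=0.000, vy=4.368 → t=0.891, apex=0.973, x_land=44.088, impact vy=-4.368
  bounce: vy ← 0.62·4.368 = 2.708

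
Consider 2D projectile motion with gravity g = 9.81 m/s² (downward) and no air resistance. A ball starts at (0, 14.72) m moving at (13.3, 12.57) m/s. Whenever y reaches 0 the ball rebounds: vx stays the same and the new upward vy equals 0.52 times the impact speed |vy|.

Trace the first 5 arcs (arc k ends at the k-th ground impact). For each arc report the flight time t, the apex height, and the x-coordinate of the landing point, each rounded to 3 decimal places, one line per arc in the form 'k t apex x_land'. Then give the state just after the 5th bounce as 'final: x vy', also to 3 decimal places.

1 3.436 22.773 45.700
2 2.241 6.158 75.504
3 1.165 1.665 91.002
4 0.606 0.450 99.061
5 0.315 0.122 103.252
final: 103.252 0.804

Arc 1: start y=14.720, vy=12.570 → t=3.436, apex=22.773, x_land=45.700, impact vy=-21.138
  bounce: vy ← 0.52·21.138 = 10.992
Arc 2: start y=0.000, vy=10.992 → t=2.241, apex=6.158, x_land=75.504, impact vy=-10.992
  bounce: vy ← 0.52·10.992 = 5.716
Arc 3: start y=0.000, vy=5.716 → t=1.165, apex=1.665, x_land=91.002, impact vy=-5.716
  bounce: vy ← 0.52·5.716 = 2.972
Arc 4: start y=0.000, vy=2.972 → t=0.606, apex=0.450, x_land=99.061, impact vy=-2.972
  bounce: vy ← 0.52·2.972 = 1.546
Arc 5: start y=0.000, vy=1.546 → t=0.315, apex=0.122, x_land=103.252, impact vy=-1.546
  bounce: vy ← 0.52·1.546 = 0.804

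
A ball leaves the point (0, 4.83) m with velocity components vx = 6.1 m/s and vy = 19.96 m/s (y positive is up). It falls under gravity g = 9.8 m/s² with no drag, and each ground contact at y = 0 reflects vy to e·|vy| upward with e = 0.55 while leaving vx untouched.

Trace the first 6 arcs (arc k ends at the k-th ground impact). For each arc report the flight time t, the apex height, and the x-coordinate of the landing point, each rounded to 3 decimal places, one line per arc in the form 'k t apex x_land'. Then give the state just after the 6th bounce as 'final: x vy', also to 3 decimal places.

1 4.303 25.157 26.246
2 2.492 7.610 41.449
3 1.371 2.302 49.811
4 0.754 0.696 54.411
5 0.415 0.211 56.940
6 0.228 0.064 58.331
final: 58.331 0.615

Arc 1: start y=4.830, vy=19.960 → t=4.303, apex=25.157, x_land=26.246, impact vy=-22.205
  bounce: vy ← 0.55·22.205 = 12.213
Arc 2: start y=0.000, vy=12.213 → t=2.492, apex=7.610, x_land=41.449, impact vy=-12.213
  bounce: vy ← 0.55·12.213 = 6.717
Arc 3: start y=0.000, vy=6.717 → t=1.371, apex=2.302, x_land=49.811, impact vy=-6.717
  bounce: vy ← 0.55·6.717 = 3.694
Arc 4: start y=0.000, vy=3.694 → t=0.754, apex=0.696, x_land=54.411, impact vy=-3.694
  bounce: vy ← 0.55·3.694 = 2.032
Arc 5: start y=0.000, vy=2.032 → t=0.415, apex=0.211, x_land=56.940, impact vy=-2.032
  bounce: vy ← 0.55·2.032 = 1.118
Arc 6: start y=0.000, vy=1.118 → t=0.228, apex=0.064, x_land=58.331, impact vy=-1.118
  bounce: vy ← 0.55·1.118 = 0.615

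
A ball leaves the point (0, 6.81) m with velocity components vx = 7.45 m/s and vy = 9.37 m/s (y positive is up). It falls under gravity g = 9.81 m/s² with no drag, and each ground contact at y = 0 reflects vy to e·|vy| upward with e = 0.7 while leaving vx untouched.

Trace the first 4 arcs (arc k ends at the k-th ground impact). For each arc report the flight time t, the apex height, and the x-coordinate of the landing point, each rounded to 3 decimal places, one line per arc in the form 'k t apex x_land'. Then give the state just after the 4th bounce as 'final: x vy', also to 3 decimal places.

1 2.472 11.285 18.416
2 2.124 5.530 34.236
3 1.486 2.709 45.310
4 1.041 1.328 53.062
final: 53.062 3.573

Arc 1: start y=6.810, vy=9.370 → t=2.472, apex=11.285, x_land=18.416, impact vy=-14.880
  bounce: vy ← 0.7·14.880 = 10.416
Arc 2: start y=0.000, vy=10.416 → t=2.124, apex=5.530, x_land=34.236, impact vy=-10.416
  bounce: vy ← 0.7·10.416 = 7.291
Arc 3: start y=0.000, vy=7.291 → t=1.486, apex=2.709, x_land=45.310, impact vy=-7.291
  bounce: vy ← 0.7·7.291 = 5.104
Arc 4: start y=0.000, vy=5.104 → t=1.041, apex=1.328, x_land=53.062, impact vy=-5.104
  bounce: vy ← 0.7·5.104 = 3.573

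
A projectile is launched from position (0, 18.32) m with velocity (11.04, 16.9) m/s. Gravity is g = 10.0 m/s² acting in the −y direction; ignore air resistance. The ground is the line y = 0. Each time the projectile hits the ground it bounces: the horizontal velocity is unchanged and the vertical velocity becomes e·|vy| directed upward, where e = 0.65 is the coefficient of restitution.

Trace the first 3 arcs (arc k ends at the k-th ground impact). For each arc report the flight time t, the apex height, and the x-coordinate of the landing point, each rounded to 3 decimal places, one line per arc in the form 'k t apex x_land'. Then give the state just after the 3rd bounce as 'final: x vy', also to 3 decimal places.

Arc 1: start y=18.320, vy=16.900 → t=4.243, apex=32.600, x_land=46.848, impact vy=-25.534
  bounce: vy ← 0.65·25.534 = 16.597
Arc 2: start y=0.000, vy=16.597 → t=3.319, apex=13.774, x_land=83.495, impact vy=-16.597
  bounce: vy ← 0.65·16.597 = 10.788
Arc 3: start y=0.000, vy=10.788 → t=2.158, apex=5.819, x_land=107.315, impact vy=-10.788
  bounce: vy ← 0.65·10.788 = 7.012

1 4.243 32.600 46.848
2 3.319 13.774 83.495
3 2.158 5.819 107.315
final: 107.315 7.012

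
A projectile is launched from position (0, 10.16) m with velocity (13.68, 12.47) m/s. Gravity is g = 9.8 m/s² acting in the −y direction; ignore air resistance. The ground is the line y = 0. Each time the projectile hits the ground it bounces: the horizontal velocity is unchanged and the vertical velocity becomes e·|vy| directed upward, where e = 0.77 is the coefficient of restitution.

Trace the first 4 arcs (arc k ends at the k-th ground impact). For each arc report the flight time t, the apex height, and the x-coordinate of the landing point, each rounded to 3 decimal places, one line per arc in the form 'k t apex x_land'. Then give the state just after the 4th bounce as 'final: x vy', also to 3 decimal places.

1 3.194 18.094 43.695
2 2.959 10.728 84.178
3 2.279 6.360 115.350
4 1.755 3.771 139.352
final: 139.352 6.620

Arc 1: start y=10.160, vy=12.470 → t=3.194, apex=18.094, x_land=43.695, impact vy=-18.832
  bounce: vy ← 0.77·18.832 = 14.500
Arc 2: start y=0.000, vy=14.500 → t=2.959, apex=10.728, x_land=84.178, impact vy=-14.500
  bounce: vy ← 0.77·14.500 = 11.165
Arc 3: start y=0.000, vy=11.165 → t=2.279, apex=6.360, x_land=115.350, impact vy=-11.165
  bounce: vy ← 0.77·11.165 = 8.597
Arc 4: start y=0.000, vy=8.597 → t=1.755, apex=3.771, x_land=139.352, impact vy=-8.597
  bounce: vy ← 0.77·8.597 = 6.620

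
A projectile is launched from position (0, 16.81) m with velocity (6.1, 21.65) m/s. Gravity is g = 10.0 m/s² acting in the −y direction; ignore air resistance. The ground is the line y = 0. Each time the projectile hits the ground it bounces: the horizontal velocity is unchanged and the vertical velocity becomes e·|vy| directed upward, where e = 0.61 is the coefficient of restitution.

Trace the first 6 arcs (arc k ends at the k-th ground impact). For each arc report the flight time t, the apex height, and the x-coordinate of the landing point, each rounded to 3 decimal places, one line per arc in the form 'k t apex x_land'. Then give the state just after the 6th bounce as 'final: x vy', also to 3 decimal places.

1 5.002 40.246 30.513
2 3.461 14.976 51.627
3 2.111 5.572 64.506
4 1.288 2.073 72.363
5 0.786 0.772 77.155
6 0.479 0.287 80.078
final: 80.078 1.462

Arc 1: start y=16.810, vy=21.650 → t=5.002, apex=40.246, x_land=30.513, impact vy=-28.371
  bounce: vy ← 0.61·28.371 = 17.306
Arc 2: start y=0.000, vy=17.306 → t=3.461, apex=14.976, x_land=51.627, impact vy=-17.306
  bounce: vy ← 0.61·17.306 = 10.557
Arc 3: start y=0.000, vy=10.557 → t=2.111, apex=5.572, x_land=64.506, impact vy=-10.557
  bounce: vy ← 0.61·10.557 = 6.440
Arc 4: start y=0.000, vy=6.440 → t=1.288, apex=2.073, x_land=72.363, impact vy=-6.440
  bounce: vy ← 0.61·6.440 = 3.928
Arc 5: start y=0.000, vy=3.928 → t=0.786, apex=0.772, x_land=77.155, impact vy=-3.928
  bounce: vy ← 0.61·3.928 = 2.396
Arc 6: start y=0.000, vy=2.396 → t=0.479, apex=0.287, x_land=80.078, impact vy=-2.396
  bounce: vy ← 0.61·2.396 = 1.462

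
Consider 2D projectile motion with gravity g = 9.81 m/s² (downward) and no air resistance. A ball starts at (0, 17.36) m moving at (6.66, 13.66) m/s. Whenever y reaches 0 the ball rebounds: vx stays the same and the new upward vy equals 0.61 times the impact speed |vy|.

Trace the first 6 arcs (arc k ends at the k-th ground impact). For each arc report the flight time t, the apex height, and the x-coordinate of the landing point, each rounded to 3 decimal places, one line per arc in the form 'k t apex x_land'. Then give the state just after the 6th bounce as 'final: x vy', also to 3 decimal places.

Arc 1: start y=17.360, vy=13.660 → t=3.733, apex=26.870, x_land=24.862, impact vy=-22.961
  bounce: vy ← 0.61·22.961 = 14.006
Arc 2: start y=0.000, vy=14.006 → t=2.855, apex=9.999, x_land=43.879, impact vy=-14.006
  bounce: vy ← 0.61·14.006 = 8.544
Arc 3: start y=0.000, vy=8.544 → t=1.742, apex=3.720, x_land=55.480, impact vy=-8.544
  bounce: vy ← 0.61·8.544 = 5.212
Arc 4: start y=0.000, vy=5.212 → t=1.063, apex=1.384, x_land=62.556, impact vy=-5.212
  bounce: vy ← 0.61·5.212 = 3.179
Arc 5: start y=0.000, vy=3.179 → t=0.648, apex=0.515, x_land=66.873, impact vy=-3.179
  bounce: vy ← 0.61·3.179 = 1.939
Arc 6: start y=0.000, vy=1.939 → t=0.395, apex=0.192, x_land=69.506, impact vy=-1.939
  bounce: vy ← 0.61·1.939 = 1.183

1 3.733 26.870 24.862
2 2.855 9.999 43.879
3 1.742 3.720 55.480
4 1.063 1.384 62.556
5 0.648 0.515 66.873
6 0.395 0.192 69.506
final: 69.506 1.183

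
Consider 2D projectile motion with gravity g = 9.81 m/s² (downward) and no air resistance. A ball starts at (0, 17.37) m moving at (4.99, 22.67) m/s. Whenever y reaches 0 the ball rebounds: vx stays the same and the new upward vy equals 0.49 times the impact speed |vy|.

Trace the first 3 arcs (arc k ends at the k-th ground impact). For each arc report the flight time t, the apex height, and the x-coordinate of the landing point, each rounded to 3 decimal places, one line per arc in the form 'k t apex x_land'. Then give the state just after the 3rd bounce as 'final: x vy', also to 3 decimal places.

1 5.291 43.564 26.403
2 2.921 10.460 40.976
3 1.431 2.511 48.118
final: 48.118 3.440

Arc 1: start y=17.370, vy=22.670 → t=5.291, apex=43.564, x_land=26.403, impact vy=-29.236
  bounce: vy ← 0.49·29.236 = 14.326
Arc 2: start y=0.000, vy=14.326 → t=2.921, apex=10.460, x_land=40.976, impact vy=-14.326
  bounce: vy ← 0.49·14.326 = 7.020
Arc 3: start y=0.000, vy=7.020 → t=1.431, apex=2.511, x_land=48.118, impact vy=-7.020
  bounce: vy ← 0.49·7.020 = 3.440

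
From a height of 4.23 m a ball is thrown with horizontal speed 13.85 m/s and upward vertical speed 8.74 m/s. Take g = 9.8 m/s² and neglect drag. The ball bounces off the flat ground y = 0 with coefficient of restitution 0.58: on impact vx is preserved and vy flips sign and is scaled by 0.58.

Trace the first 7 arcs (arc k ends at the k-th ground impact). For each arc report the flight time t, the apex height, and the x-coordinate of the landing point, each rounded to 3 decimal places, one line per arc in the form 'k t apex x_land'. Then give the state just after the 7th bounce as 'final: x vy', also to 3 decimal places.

1 2.180 8.127 30.189
2 1.494 2.734 50.880
3 0.866 0.920 62.881
4 0.503 0.309 69.842
5 0.291 0.104 73.879
6 0.169 0.035 76.220
7 0.098 0.012 77.578
final: 77.578 0.279

Arc 1: start y=4.230, vy=8.740 → t=2.180, apex=8.127, x_land=30.189, impact vy=-12.621
  bounce: vy ← 0.58·12.621 = 7.320
Arc 2: start y=0.000, vy=7.320 → t=1.494, apex=2.734, x_land=50.880, impact vy=-7.320
  bounce: vy ← 0.58·7.320 = 4.246
Arc 3: start y=0.000, vy=4.246 → t=0.866, apex=0.920, x_land=62.881, impact vy=-4.246
  bounce: vy ← 0.58·4.246 = 2.463
Arc 4: start y=0.000, vy=2.463 → t=0.503, apex=0.309, x_land=69.842, impact vy=-2.463
  bounce: vy ← 0.58·2.463 = 1.428
Arc 5: start y=0.000, vy=1.428 → t=0.291, apex=0.104, x_land=73.879, impact vy=-1.428
  bounce: vy ← 0.58·1.428 = 0.828
Arc 6: start y=0.000, vy=0.828 → t=0.169, apex=0.035, x_land=76.220, impact vy=-0.828
  bounce: vy ← 0.58·0.828 = 0.480
Arc 7: start y=0.000, vy=0.480 → t=0.098, apex=0.012, x_land=77.578, impact vy=-0.480
  bounce: vy ← 0.58·0.480 = 0.279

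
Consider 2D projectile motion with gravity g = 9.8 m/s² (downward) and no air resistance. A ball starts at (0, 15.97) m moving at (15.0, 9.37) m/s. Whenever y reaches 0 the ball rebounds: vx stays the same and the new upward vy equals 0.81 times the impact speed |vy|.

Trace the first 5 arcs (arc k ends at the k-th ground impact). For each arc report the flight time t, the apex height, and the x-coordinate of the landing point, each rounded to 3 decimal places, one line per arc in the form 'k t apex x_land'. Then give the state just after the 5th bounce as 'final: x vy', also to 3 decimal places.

Arc 1: start y=15.970, vy=9.370 → t=2.999, apex=20.449, x_land=44.985, impact vy=-20.020
  bounce: vy ← 0.81·20.020 = 16.216
Arc 2: start y=0.000, vy=16.216 → t=3.309, apex=13.417, x_land=94.627, impact vy=-16.216
  bounce: vy ← 0.81·16.216 = 13.135
Arc 3: start y=0.000, vy=13.135 → t=2.681, apex=8.803, x_land=134.837, impact vy=-13.135
  bounce: vy ← 0.81·13.135 = 10.640
Arc 4: start y=0.000, vy=10.640 → t=2.171, apex=5.776, x_land=167.407, impact vy=-10.640
  bounce: vy ← 0.81·10.640 = 8.618
Arc 5: start y=0.000, vy=8.618 → t=1.759, apex=3.789, x_land=193.789, impact vy=-8.618
  bounce: vy ← 0.81·8.618 = 6.981

1 2.999 20.449 44.985
2 3.309 13.417 94.627
3 2.681 8.803 134.837
4 2.171 5.776 167.407
5 1.759 3.789 193.789
final: 193.789 6.981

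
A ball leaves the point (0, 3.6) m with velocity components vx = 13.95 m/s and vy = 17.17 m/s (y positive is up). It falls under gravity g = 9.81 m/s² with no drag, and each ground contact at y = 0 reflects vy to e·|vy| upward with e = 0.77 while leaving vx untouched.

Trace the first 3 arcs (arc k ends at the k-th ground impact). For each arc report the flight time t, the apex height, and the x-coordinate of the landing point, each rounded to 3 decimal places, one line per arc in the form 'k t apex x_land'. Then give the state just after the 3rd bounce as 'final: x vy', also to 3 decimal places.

Arc 1: start y=3.600, vy=17.170 → t=3.699, apex=18.626, x_land=51.600, impact vy=-19.117
  bounce: vy ← 0.77·19.117 = 14.720
Arc 2: start y=0.000, vy=14.720 → t=3.001, apex=11.043, x_land=93.463, impact vy=-14.720
  bounce: vy ← 0.77·14.720 = 11.334
Arc 3: start y=0.000, vy=11.334 → t=2.311, apex=6.548, x_land=125.698, impact vy=-11.334
  bounce: vy ← 0.77·11.334 = 8.727

1 3.699 18.626 51.600
2 3.001 11.043 93.463
3 2.311 6.548 125.698
final: 125.698 8.727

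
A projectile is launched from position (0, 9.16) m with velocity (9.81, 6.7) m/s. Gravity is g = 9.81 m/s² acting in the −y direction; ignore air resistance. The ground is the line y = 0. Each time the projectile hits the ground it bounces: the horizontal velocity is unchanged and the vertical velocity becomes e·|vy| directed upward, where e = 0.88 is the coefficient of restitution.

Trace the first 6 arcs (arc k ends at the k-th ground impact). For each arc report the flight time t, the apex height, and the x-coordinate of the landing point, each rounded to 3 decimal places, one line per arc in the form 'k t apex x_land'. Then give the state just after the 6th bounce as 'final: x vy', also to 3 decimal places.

Arc 1: start y=9.160, vy=6.700 → t=2.211, apex=11.448, x_land=21.687, impact vy=-14.987
  bounce: vy ← 0.88·14.987 = 13.189
Arc 2: start y=0.000, vy=13.189 → t=2.689, apex=8.865, x_land=48.064, impact vy=-13.189
  bounce: vy ← 0.88·13.189 = 11.606
Arc 3: start y=0.000, vy=11.606 → t=2.366, apex=6.865, x_land=71.276, impact vy=-11.606
  bounce: vy ← 0.88·11.606 = 10.213
Arc 4: start y=0.000, vy=10.213 → t=2.082, apex=5.316, x_land=91.702, impact vy=-10.213
  bounce: vy ← 0.88·10.213 = 8.988
Arc 5: start y=0.000, vy=8.988 → t=1.832, apex=4.117, x_land=109.677, impact vy=-8.988
  bounce: vy ← 0.88·8.988 = 7.909
Arc 6: start y=0.000, vy=7.909 → t=1.612, apex=3.188, x_land=125.496, impact vy=-7.909
  bounce: vy ← 0.88·7.909 = 6.960

1 2.211 11.448 21.687
2 2.689 8.865 48.064
3 2.366 6.865 71.276
4 2.082 5.316 91.702
5 1.832 4.117 109.677
6 1.612 3.188 125.496
final: 125.496 6.960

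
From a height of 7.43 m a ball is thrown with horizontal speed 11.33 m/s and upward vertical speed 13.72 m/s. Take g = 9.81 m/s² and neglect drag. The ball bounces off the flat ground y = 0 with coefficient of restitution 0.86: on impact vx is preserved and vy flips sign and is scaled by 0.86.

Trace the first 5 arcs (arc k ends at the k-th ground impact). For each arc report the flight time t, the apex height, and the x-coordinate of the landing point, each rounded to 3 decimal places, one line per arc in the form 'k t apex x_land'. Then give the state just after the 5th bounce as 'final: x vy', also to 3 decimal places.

1 3.262 17.024 36.954
2 3.204 12.591 73.259
3 2.756 9.312 104.482
4 2.370 6.887 131.333
5 2.038 5.094 154.426
final: 154.426 8.598

Arc 1: start y=7.430, vy=13.720 → t=3.262, apex=17.024, x_land=36.954, impact vy=-18.276
  bounce: vy ← 0.86·18.276 = 15.717
Arc 2: start y=0.000, vy=15.717 → t=3.204, apex=12.591, x_land=73.259, impact vy=-15.717
  bounce: vy ← 0.86·15.717 = 13.517
Arc 3: start y=0.000, vy=13.517 → t=2.756, apex=9.312, x_land=104.482, impact vy=-13.517
  bounce: vy ← 0.86·13.517 = 11.625
Arc 4: start y=0.000, vy=11.625 → t=2.370, apex=6.887, x_land=131.333, impact vy=-11.625
  bounce: vy ← 0.86·11.625 = 9.997
Arc 5: start y=0.000, vy=9.997 → t=2.038, apex=5.094, x_land=154.426, impact vy=-9.997
  bounce: vy ← 0.86·9.997 = 8.598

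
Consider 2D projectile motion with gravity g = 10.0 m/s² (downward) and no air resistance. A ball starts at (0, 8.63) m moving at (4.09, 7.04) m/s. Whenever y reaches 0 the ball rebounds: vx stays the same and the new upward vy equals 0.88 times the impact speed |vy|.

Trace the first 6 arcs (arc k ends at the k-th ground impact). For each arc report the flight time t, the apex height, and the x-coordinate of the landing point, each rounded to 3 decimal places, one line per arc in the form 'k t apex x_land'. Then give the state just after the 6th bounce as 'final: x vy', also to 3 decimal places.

1 2.195 11.108 8.976
2 2.623 8.602 19.705
3 2.308 6.661 29.147
4 2.031 5.159 37.455
5 1.788 3.995 44.767
6 1.573 3.094 51.201
final: 51.201 6.922

Arc 1: start y=8.630, vy=7.040 → t=2.195, apex=11.108, x_land=8.976, impact vy=-14.905
  bounce: vy ← 0.88·14.905 = 13.116
Arc 2: start y=0.000, vy=13.116 → t=2.623, apex=8.602, x_land=19.705, impact vy=-13.116
  bounce: vy ← 0.88·13.116 = 11.542
Arc 3: start y=0.000, vy=11.542 → t=2.308, apex=6.661, x_land=29.147, impact vy=-11.542
  bounce: vy ← 0.88·11.542 = 10.157
Arc 4: start y=0.000, vy=10.157 → t=2.031, apex=5.159, x_land=37.455, impact vy=-10.157
  bounce: vy ← 0.88·10.157 = 8.939
Arc 5: start y=0.000, vy=8.939 → t=1.788, apex=3.995, x_land=44.767, impact vy=-8.939
  bounce: vy ← 0.88·8.939 = 7.866
Arc 6: start y=0.000, vy=7.866 → t=1.573, apex=3.094, x_land=51.201, impact vy=-7.866
  bounce: vy ← 0.88·7.866 = 6.922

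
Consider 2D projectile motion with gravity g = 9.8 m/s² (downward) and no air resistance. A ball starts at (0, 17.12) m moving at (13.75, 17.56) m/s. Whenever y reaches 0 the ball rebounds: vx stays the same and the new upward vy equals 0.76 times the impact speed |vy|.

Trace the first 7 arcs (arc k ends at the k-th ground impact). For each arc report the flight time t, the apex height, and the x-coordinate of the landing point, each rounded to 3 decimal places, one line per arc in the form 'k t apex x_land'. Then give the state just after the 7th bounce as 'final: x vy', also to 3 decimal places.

Arc 1: start y=17.120, vy=17.560 → t=4.381, apex=32.852, x_land=60.241, impact vy=-25.375
  bounce: vy ← 0.76·25.375 = 19.285
Arc 2: start y=0.000, vy=19.285 → t=3.936, apex=18.976, x_land=114.358, impact vy=-19.285
  bounce: vy ← 0.76·19.285 = 14.657
Arc 3: start y=0.000, vy=14.657 → t=2.991, apex=10.960, x_land=155.486, impact vy=-14.657
  bounce: vy ← 0.76·14.657 = 11.139
Arc 4: start y=0.000, vy=11.139 → t=2.273, apex=6.331, x_land=186.744, impact vy=-11.139
  bounce: vy ← 0.76·11.139 = 8.466
Arc 5: start y=0.000, vy=8.466 → t=1.728, apex=3.657, x_land=210.500, impact vy=-8.466
  bounce: vy ← 0.76·8.466 = 6.434
Arc 6: start y=0.000, vy=6.434 → t=1.313, apex=2.112, x_land=228.554, impact vy=-6.434
  bounce: vy ← 0.76·6.434 = 4.890
Arc 7: start y=0.000, vy=4.890 → t=0.998, apex=1.220, x_land=242.276, impact vy=-4.890
  bounce: vy ← 0.76·4.890 = 3.716

1 4.381 32.852 60.241
2 3.936 18.976 114.358
3 2.991 10.960 155.486
4 2.273 6.331 186.744
5 1.728 3.657 210.500
6 1.313 2.112 228.554
7 0.998 1.220 242.276
final: 242.276 3.716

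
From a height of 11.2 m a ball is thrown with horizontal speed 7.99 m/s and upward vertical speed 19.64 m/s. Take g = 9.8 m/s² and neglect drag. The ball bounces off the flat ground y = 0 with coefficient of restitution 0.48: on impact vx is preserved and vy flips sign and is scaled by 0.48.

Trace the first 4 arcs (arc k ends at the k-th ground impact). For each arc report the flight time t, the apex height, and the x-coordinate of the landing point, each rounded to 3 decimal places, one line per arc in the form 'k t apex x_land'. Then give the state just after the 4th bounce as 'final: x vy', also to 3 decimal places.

Arc 1: start y=11.200, vy=19.640 → t=4.514, apex=30.880, x_land=36.071, impact vy=-24.602
  bounce: vy ← 0.48·24.602 = 11.809
Arc 2: start y=0.000, vy=11.809 → t=2.410, apex=7.115, x_land=55.326, impact vy=-11.809
  bounce: vy ← 0.48·11.809 = 5.668
Arc 3: start y=0.000, vy=5.668 → t=1.157, apex=1.639, x_land=64.569, impact vy=-5.668
  bounce: vy ← 0.48·5.668 = 2.721
Arc 4: start y=0.000, vy=2.721 → t=0.555, apex=0.378, x_land=69.006, impact vy=-2.721
  bounce: vy ← 0.48·2.721 = 1.306

1 4.514 30.880 36.071
2 2.410 7.115 55.326
3 1.157 1.639 64.569
4 0.555 0.378 69.006
final: 69.006 1.306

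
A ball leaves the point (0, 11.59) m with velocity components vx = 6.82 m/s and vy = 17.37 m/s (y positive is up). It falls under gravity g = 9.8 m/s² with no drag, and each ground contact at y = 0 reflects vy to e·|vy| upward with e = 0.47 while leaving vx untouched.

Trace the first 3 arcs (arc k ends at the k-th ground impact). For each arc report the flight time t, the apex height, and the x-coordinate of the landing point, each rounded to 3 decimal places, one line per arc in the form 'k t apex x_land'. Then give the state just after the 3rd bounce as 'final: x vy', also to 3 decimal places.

1 4.119 26.984 28.092
2 2.206 5.961 43.136
3 1.037 1.317 50.207
final: 50.207 2.388

Arc 1: start y=11.590, vy=17.370 → t=4.119, apex=26.984, x_land=28.092, impact vy=-22.997
  bounce: vy ← 0.47·22.997 = 10.809
Arc 2: start y=0.000, vy=10.809 → t=2.206, apex=5.961, x_land=43.136, impact vy=-10.809
  bounce: vy ← 0.47·10.809 = 5.080
Arc 3: start y=0.000, vy=5.080 → t=1.037, apex=1.317, x_land=50.207, impact vy=-5.080
  bounce: vy ← 0.47·5.080 = 2.388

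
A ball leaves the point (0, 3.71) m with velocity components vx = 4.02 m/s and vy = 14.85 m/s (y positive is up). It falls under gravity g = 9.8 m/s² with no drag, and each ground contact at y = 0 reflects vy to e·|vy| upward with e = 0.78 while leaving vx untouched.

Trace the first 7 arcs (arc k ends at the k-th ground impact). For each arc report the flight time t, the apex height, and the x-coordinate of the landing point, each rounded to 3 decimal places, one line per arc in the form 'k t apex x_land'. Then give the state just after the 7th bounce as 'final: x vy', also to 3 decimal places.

1 3.263 14.961 13.116
2 2.726 9.102 24.074
3 2.126 5.538 32.621
4 1.658 3.369 39.288
5 1.294 2.050 44.488
6 1.009 1.247 48.545
7 0.787 0.759 51.708
final: 51.708 3.008

Arc 1: start y=3.710, vy=14.850 → t=3.263, apex=14.961, x_land=13.116, impact vy=-17.124
  bounce: vy ← 0.78·17.124 = 13.357
Arc 2: start y=0.000, vy=13.357 → t=2.726, apex=9.102, x_land=24.074, impact vy=-13.357
  bounce: vy ← 0.78·13.357 = 10.418
Arc 3: start y=0.000, vy=10.418 → t=2.126, apex=5.538, x_land=32.621, impact vy=-10.418
  bounce: vy ← 0.78·10.418 = 8.126
Arc 4: start y=0.000, vy=8.126 → t=1.658, apex=3.369, x_land=39.288, impact vy=-8.126
  bounce: vy ← 0.78·8.126 = 6.339
Arc 5: start y=0.000, vy=6.339 → t=1.294, apex=2.050, x_land=44.488, impact vy=-6.339
  bounce: vy ← 0.78·6.339 = 4.944
Arc 6: start y=0.000, vy=4.944 → t=1.009, apex=1.247, x_land=48.545, impact vy=-4.944
  bounce: vy ← 0.78·4.944 = 3.856
Arc 7: start y=0.000, vy=3.856 → t=0.787, apex=0.759, x_land=51.708, impact vy=-3.856
  bounce: vy ← 0.78·3.856 = 3.008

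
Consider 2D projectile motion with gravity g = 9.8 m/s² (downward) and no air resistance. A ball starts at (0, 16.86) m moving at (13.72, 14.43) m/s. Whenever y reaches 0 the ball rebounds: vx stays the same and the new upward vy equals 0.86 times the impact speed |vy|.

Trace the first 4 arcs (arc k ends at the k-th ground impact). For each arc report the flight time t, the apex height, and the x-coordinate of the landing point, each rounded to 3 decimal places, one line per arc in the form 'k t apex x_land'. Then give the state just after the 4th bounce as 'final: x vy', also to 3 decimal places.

Arc 1: start y=16.860, vy=14.430 → t=3.841, apex=27.484, x_land=52.695, impact vy=-23.210
  bounce: vy ← 0.86·23.210 = 19.960
Arc 2: start y=0.000, vy=19.960 → t=4.074, apex=20.327, x_land=108.584, impact vy=-19.960
  bounce: vy ← 0.86·19.960 = 17.166
Arc 3: start y=0.000, vy=17.166 → t=3.503, apex=15.034, x_land=156.648, impact vy=-17.166
  bounce: vy ← 0.86·17.166 = 14.763
Arc 4: start y=0.000, vy=14.763 → t=3.013, apex=11.119, x_land=197.983, impact vy=-14.763
  bounce: vy ← 0.86·14.763 = 12.696

1 3.841 27.484 52.695
2 4.074 20.327 108.584
3 3.503 15.034 156.648
4 3.013 11.119 197.983
final: 197.983 12.696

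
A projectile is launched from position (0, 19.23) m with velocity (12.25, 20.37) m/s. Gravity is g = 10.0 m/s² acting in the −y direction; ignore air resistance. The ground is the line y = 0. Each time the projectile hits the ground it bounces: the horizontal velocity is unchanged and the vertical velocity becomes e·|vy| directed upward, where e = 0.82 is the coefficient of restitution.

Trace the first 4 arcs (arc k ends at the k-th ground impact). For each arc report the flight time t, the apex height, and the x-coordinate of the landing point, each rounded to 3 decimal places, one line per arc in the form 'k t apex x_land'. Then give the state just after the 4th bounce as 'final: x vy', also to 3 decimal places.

1 4.865 39.977 59.591
2 4.637 26.880 116.398
3 3.803 18.074 162.980
4 3.118 12.153 201.176
final: 201.176 12.784

Arc 1: start y=19.230, vy=20.370 → t=4.865, apex=39.977, x_land=59.591, impact vy=-28.276
  bounce: vy ← 0.82·28.276 = 23.186
Arc 2: start y=0.000, vy=23.186 → t=4.637, apex=26.880, x_land=116.398, impact vy=-23.186
  bounce: vy ← 0.82·23.186 = 19.013
Arc 3: start y=0.000, vy=19.013 → t=3.803, apex=18.074, x_land=162.980, impact vy=-19.013
  bounce: vy ← 0.82·19.013 = 15.591
Arc 4: start y=0.000, vy=15.591 → t=3.118, apex=12.153, x_land=201.176, impact vy=-15.591
  bounce: vy ← 0.82·15.591 = 12.784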